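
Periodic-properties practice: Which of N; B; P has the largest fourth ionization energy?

B

After 3 electrons have been removed, what remains? N³⁺ still has 2 valence electrons; B³⁺ is the bare [He] core; P³⁺ still has 2 valence electrons.
Core electrons are held far more tightly than valence electrons, so B tops the IE_4 order.
Valence configurations: N³⁺ [He]2s², P³⁺ [Ne]3s².
The numbers (kJ/mol): N 7475, B 25026, P 4964.
Hence IE_4: P < N < B.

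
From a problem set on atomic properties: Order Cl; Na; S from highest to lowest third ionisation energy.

After 2 electrons have been removed, what remains? Cl²⁺ still has 5 valence electrons; Na²⁺ is already 1 electron into the core; S²⁺ still has 4 valence electrons.
Core electrons are held far more tightly than valence electrons, so Na tops the IE_3 order.
Valence configurations: Cl²⁺ [Ne]3s²3p³, S²⁺ [Ne]3s²3p².
Tabulated IE_3 (kJ/mol): Cl 3822, Na 6910, S 3357.
So the third ionization energies run S < Cl < Na.

Na > Cl > S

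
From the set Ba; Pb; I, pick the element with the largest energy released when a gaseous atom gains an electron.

I

I is in period 5, group 17; Ba is in period 6, group 2; Pb is in period 6, group 14.
Adding an electron releases more energy for atoms nearer the top right (short of the noble gases).
These span different periods and groups, so the two trends combine.
Pb > Ba: Pb lies to the right of Ba in period 6, so the across-period effect alone puts Pb higher.
I > Pb: both effects reinforce here, so I is clearly the higher of the two.
Approximate values (kJ/mol): I 295, Ba 14, Pb 35.
The largest energy released when a gaseous atom gains an electron among these belongs to I.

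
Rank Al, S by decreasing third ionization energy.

S, Al

Consider each +2 ion: Al²⁺ still has 1 valence electron; S²⁺ still has 4 valence electrons.
All are still removing valence electrons, so compare the +2 ions as you would atoms: IE_3 generally rises across a period (higher Z_eff) and falls down a group (larger shell), subject to the usual subshell exceptions.
Valence configurations: Al²⁺ [Ne]3s¹, S²⁺ [Ne]3s²3p².
Tabulated IE_3 (kJ/mol): Al 2745, S 3357.
Overall IE_3 order: Al < S.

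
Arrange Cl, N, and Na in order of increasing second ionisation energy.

After 1 electron has been removed, what remains? Cl⁺ still has 6 valence electrons; N⁺ still has 4 valence electrons; Na⁺ is the bare [Ne] core.
Pulling an electron out of a noble-gas core costs far more than removing a remaining valence electron, so Na sits at the high end of IE_2.
Valence configurations: Cl⁺ [Ne]3s²3p⁴, N⁺ [He]2s²2p².
The numbers (kJ/mol): Cl 2298, N 2856, Na 4562.
Overall IE_2 order: Cl < N < Na.

Cl, N, Na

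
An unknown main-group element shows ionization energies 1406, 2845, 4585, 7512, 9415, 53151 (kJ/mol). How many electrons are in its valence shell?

Look for the largest jump between consecutive ionization energies: IE6/IE5 ≈ 5.6, far larger than any earlier ratio.
That jump marks the point where a core electron is being removed. So the atom has 5 valence electrons.

5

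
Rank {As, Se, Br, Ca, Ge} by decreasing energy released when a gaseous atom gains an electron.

Ca is in period 4, group 2; Ge is in period 4, group 14; As is in period 4, group 15; Se is in period 4, group 16; Br is in period 4, group 17.
Electron affinity generally becomes more exothermic across a period toward the halogens and less exothermic down a group.
All lie in period 4; the across-period trend (electron affinity increases left to right) applies, with the exception below.
Note the exception: Ge has a higher electron affinity than As, contrary to the simple trend — adding an electron to As's half-filled 4p³ is unfavourable, so Ge (4p²) has the more exothermic EA.
Approximate values (kJ/mol): Ca 2, Ge 119, As 78, Se 195, Br 325.
So from highest to lowest: Br > Se > Ge > As > Ca.

Br > Se > Ge > As > Ca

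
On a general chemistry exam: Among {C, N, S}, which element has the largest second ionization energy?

N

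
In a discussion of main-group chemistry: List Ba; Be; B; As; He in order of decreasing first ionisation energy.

He > As > Be > B > Ba

He is in period 1, group 18; Be is in period 2, group 2; B is in period 2, group 13; As is in period 4, group 15; Ba is in period 6, group 2.
Across a period the outer electron is held more tightly (higher IE₁); down a group it sits in a higher shell, more shielded, and comes off more easily.
Here both period and group differ, so the two effects have to be weighed against each other.
B > Ba: both effects reinforce here, so B is clearly the higher of the two.
Be > B: this pair runs against the simple trend — see the exception note.
As > Be: the two effects oppose for this pair; the across-period effect wins (947 vs 900 kJ/mol).
He > As: relative to As, both the across-period and down-group shifts push He's first ionization energy up.
Note the exception: Be has a higher first ionization energy than B, contrary to the simple trend — removing B's lone 2p electron is easier than breaking Be's filled 2s².
Tabulated first ionization energy (kJ/mol): He 2372, Be 900, B 801, As 947, Ba 503.
So from highest to lowest: He > As > Be > B > Ba.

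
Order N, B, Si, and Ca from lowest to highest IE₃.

The third ionization energy removes an electron from the +2 ion. For each element: N²⁺ still has 3 valence electrons; B²⁺ still has 1 valence electron; Si²⁺ still has 2 valence electrons; Ca²⁺ is the bare [Ar] core.
Core electrons are held far more tightly than valence electrons, so Ca tops the IE_3 order.
Valence configurations: N²⁺ [He]2s²2p¹, B²⁺ [He]2s¹, Si²⁺ [Ne]3s².
The numbers (kJ/mol): N 4578, B 3660, Si 3232, Ca 4912.
Hence IE_3: Si < B < N < Ca.

Si < B < N < Ca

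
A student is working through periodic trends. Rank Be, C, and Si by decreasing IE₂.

C > Be > Si

IE_2 is the cost of taking one more electron from the +1 cation: Be⁺ still has 1 valence electron; C⁺ still has 3 valence electrons; Si⁺ still has 3 valence electrons.
All are still removing valence electrons, so compare the +1 ions as you would atoms: IE_2 generally rises across a period (higher Z_eff) and falls down a group (larger shell), subject to the usual subshell exceptions.
Valence configurations: Be⁺ [He]2s¹, C⁺ [He]2s²2p¹, Si⁺ [Ne]3s²3p¹.
Tabulated IE_2 (kJ/mol): Be 1757, C 2353, Si 1577.
So the second ionization energies run Si < Be < C.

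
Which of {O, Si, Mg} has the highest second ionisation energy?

Consider each +1 ion: O⁺ still has 5 valence electrons; Si⁺ still has 3 valence electrons; Mg⁺ still has 1 valence electron.
All are still removing valence electrons, so compare the +1 ions as you would atoms: IE_2 generally rises across a period (higher Z_eff) and falls down a group (larger shell), subject to the usual subshell exceptions.
Valence configurations: O⁺ [He]2s²2p³, Si⁺ [Ne]3s²3p¹, Mg⁺ [Ne]3s¹.
Approximate IE_2 values (kJ/mol): O 3388, Si 1577, Mg 1451.
Hence IE_2: Mg < Si < O.

O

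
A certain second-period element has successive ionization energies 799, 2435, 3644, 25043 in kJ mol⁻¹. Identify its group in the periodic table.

Group 13

Look for the largest jump between consecutive ionization energies: IE4/IE3 ≈ 6.9, far larger than any earlier ratio.
That jump marks the point where a core electron is being removed. So the atom has 3 valence electrons.
A main-group element with 3 valence electrons is in group 13.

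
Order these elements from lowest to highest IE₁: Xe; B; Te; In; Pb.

Removing the outermost electron gets harder across a period and easier down a group.
These span different periods and groups, so the two trends combine.
Pb > In: the two effects oppose for this pair; the across-period effect wins (716 vs 558 kJ/mol).
B > Pb: the two effects oppose for this pair; the down-group effect wins (801 vs 716 kJ/mol).
Te > B: the two effects oppose for this pair; the across-period effect wins (869 vs 801 kJ/mol).
Xe > Te: both are in period 5; the period trend gives Xe the larger value.
Tabulated first ionization energy (kJ/mol): B 801, In 558, Te 869, Xe 1170, Pb 716.
So from lowest to highest: In < Pb < B < Te < Xe.

In < Pb < B < Te < Xe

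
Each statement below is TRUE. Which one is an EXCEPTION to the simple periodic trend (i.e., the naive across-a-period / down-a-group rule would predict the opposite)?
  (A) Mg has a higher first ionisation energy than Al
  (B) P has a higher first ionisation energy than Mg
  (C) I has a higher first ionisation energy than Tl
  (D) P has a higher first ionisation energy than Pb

(A)

The general trend: first ionisation energy increases across a period and decreases down a group.
(A) Mg (period 3, group 2) vs Al (period 3, group 13): the stated order contradicts the simple trend.
(B) P (period 3, group 15) vs Mg (period 3, group 2): the stated order agrees with the simple trend.
(C) I (period 5, group 17) vs Tl (period 6, group 13): the stated order agrees with the simple trend.
(D) P (period 3, group 15) vs Pb (period 6, group 14): the stated order agrees with the simple trend.
The exception is (A): Al's single 3p electron is easier to remove than one from Mg's filled 3s².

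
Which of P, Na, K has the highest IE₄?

Na

Consider each +3 ion: P³⁺ still has 2 valence electrons; Na³⁺ is already 2 electrons into the core; K³⁺ is already 2 electrons into the core.
Pulling an electron out of a noble-gas core costs far more than removing a remaining valence electron, so K and Na sit at the high end of IE_4.
The numbers (kJ/mol): P 4964, Na 9543, K 5877.
Putting it together, IE_4: P < K < Na.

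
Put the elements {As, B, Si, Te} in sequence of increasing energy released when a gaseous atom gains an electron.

B, As, Si, Te

EA tends to increase across a period and decrease down a group, though the pattern is less regular than for IE or radius.
These sit on a diagonal, where the across-period and down-group effects partly cancel.
As > B: period and group pull opposite ways; the across-period shift dominates (78 vs 27 kJ/mol).
Si > As: period and group pull opposite ways; the down-group shift dominates (134 vs 78 kJ/mol).
Te > Si: the two effects oppose for this pair; the across-period effect wins (190 vs 134 kJ/mol).
For reference (kJ/mol): B 27, Si 134, As 78, Te 190.
So from lowest to highest: B < As < Si < Te.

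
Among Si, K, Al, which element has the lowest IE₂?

Si

The second ionization energy removes an electron from the +1 ion. For each element: Si⁺ still has 3 valence electrons; K⁺ is the bare [Ar] core; Al⁺ still has 2 valence electrons.
Core electrons are held far more tightly than valence electrons, so K tops the IE_2 order.
Valence configurations: Si⁺ [Ne]3s²3p¹, Al⁺ [Ne]3s².
Si⁺ loses a lone 3p electron whereas Al⁺ must break into a filled 3s² pair, so IE_2(Al) > IE_2(Si) even though Si has the higher nuclear charge.
Tabulated IE_2 (kJ/mol): Si 1577, K 3052, Al 1817.
Hence IE_2: Si < Al < K.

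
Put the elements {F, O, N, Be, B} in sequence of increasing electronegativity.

Be < B < N < O < F

Be is in period 2, group 2; B is in period 2, group 13; N is in period 2, group 15; O is in period 2, group 16; F is in period 2, group 17.
Electronegativity increases across a period and decreases down a group, tracking effective nuclear charge and atomic size.
All lie in period 2, so electronegativity increases left to right.
So from lowest to highest: Be < B < N < O < F.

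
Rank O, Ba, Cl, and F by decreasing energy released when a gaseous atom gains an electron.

Cl > F > O > Ba

EA tends to increase across a period and decrease down a group, though the pattern is less regular than for IE or radius.
Here both period and group differ, so the two effects have to be weighed against each other.
O > Ba: relative to Ba, both the across-period and down-group shifts push O's electron affinity up.
F > O: F lies to the right of O in period 2, so the across-period effect alone puts F higher.
Cl > F: this pair runs against the simple trend — see the exception note.
Note the exception: Cl has a higher electron affinity than F, contrary to the simple trend — F's small 2p subshell makes the incoming electron feel strong e⁻–e⁻ repulsion, so Cl actually releases more energy on gaining an electron.
Tabulated electron affinity (kJ/mol): O 141, F 328, Cl 349, Ba 14.
So from highest to lowest: Cl > F > O > Ba.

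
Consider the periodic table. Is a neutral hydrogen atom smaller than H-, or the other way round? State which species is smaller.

Forming H- adds 1 electron to H. More electron–electron repulsion in the same shell, with unchanged nuclear charge, lets the cloud expand.
An anion is larger than its parent atom: H- > H.

H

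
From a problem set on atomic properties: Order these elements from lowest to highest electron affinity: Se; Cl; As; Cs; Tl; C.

Tl < Cs < As < C < Se < Cl

C is in period 2, group 14; Cl is in period 3, group 17; As is in period 4, group 15; Se is in period 4, group 16; Cs is in period 6, group 1; Tl is in period 6, group 13.
Adding an electron releases more energy for atoms nearer the top right (short of the noble gases).
These span different periods and groups, so the two trends combine.
Cs > Tl: this pair runs against the simple trend — see the exception note.
As > Cs: both effects reinforce here, so As is clearly the higher of the two.
C > As: period and group pull opposite ways; the down-group shift dominates (122 vs 78 kJ/mol).
Se > C: the two effects oppose for this pair; the across-period effect wins (195 vs 122 kJ/mol).
Cl > Se: both effects reinforce here, so Cl is clearly the higher of the two.
Note the exception: Cs has a higher electron affinity than Tl, contrary to the simple trend — Tl's ns²np¹ configuration gives only a small electron affinity — the sparsely filled np subshell binds an added electron weakly.
Tabulated electron affinity (kJ/mol): C 122, Cl 349, As 78, Se 195, Cs 46, Tl 19.
So from lowest to highest: Tl < Cs < As < C < Se < Cl.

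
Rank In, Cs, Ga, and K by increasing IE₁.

K is in period 4, group 1; Ga is in period 4, group 13; In is in period 5, group 13; Cs is in period 6, group 1.
Removing the outermost electron gets harder across a period and easier down a group.
These span different periods and groups, so the two trends combine.
K > Cs: they share group 1; the group trend gives K the larger value.
In > K: the two effects oppose for this pair; the across-period effect wins (558 vs 419 kJ/mol).
Ga > In: they share group 13; the group trend gives Ga the larger value.
Tabulated first ionization energy (kJ/mol): K 419, Ga 579, In 558, Cs 376.
So from lowest to highest: Cs < K < In < Ga.

Cs < K < In < Ga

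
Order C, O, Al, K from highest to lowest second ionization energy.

O, K, C, Al

The second ionization energy removes an electron from the +1 ion. For each element: C⁺ still has 3 valence electrons; O⁺ still has 5 valence electrons; Al⁺ still has 2 valence electrons; K⁺ is the bare [Ar] core.
Usually core removal costs more than valence removal, but here the competition is close: a tightly held n=2 valence electron can cost more to remove than an n=3 core electron, so the actual values have to decide it.
Valence configurations: C⁺ [He]2s²2p¹, O⁺ [He]2s²2p³, Al⁺ [Ne]3s².
The numbers (kJ/mol): C 2353, O 3388, Al 1817, K 3052.
Putting it together, IE_2: Al < C < K < O.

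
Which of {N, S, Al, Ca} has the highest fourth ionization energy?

Al

Consider each +3 ion: N³⁺ still has 2 valence electrons; S³⁺ still has 3 valence electrons; Al³⁺ is the bare [Ne] core; Ca³⁺ is already 1 electron into the core.
Usually core removal costs more than valence removal, but here the competition is close: a tightly held n=2 valence electron can cost more to remove than an n=3 core electron, so the actual values have to decide it.
Valence configurations: N³⁺ [He]2s², S³⁺ [Ne]3s²3p¹.
Approximate IE_4 values (kJ/mol): N 7475, S 4556, Al 11577, Ca 6491.
Putting it together, IE_4: S < Ca < N < Al.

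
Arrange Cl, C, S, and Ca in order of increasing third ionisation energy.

Consider each +2 ion: Cl²⁺ still has 5 valence electrons; C²⁺ still has 2 valence electrons; S²⁺ still has 4 valence electrons; Ca²⁺ is the bare [Ar] core.
Pulling an electron out of a noble-gas core costs far more than removing a remaining valence electron, so Ca sits at the high end of IE_3.
Valence configurations: Cl²⁺ [Ne]3s²3p³, C²⁺ [He]2s², S²⁺ [Ne]3s²3p².
Approximate IE_3 values (kJ/mol): Cl 3822, C 4620, S 3357, Ca 4912.
Putting it together, IE_3: S < Cl < C < Ca.

S, Cl, C, Ca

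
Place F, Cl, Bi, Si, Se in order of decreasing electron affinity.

F is in period 2, group 17; Si is in period 3, group 14; Cl is in period 3, group 17; Se is in period 4, group 16; Bi is in period 6, group 15.
Atoms with high Z_eff and room in the valence shell (especially the halogens) have the most exothermic electron affinities.
These span different periods and groups, so the two trends combine.
Si > Bi: period and group pull opposite ways; the down-group shift dominates (134 vs 91 kJ/mol).
Se > Si: the two effects oppose for this pair; the across-period effect wins (195 vs 134 kJ/mol).
F > Se: relative to Se, both the across-period and down-group shifts push F's electron affinity up.
Cl > F: this pair runs against the simple trend — see the exception note.
Note the exception: Cl has a higher electron affinity than F, contrary to the simple trend — F's small 2p subshell makes the incoming electron feel strong e⁻–e⁻ repulsion, so Cl actually releases more energy on gaining an electron.
Tabulated electron affinity (kJ/mol): F 328, Si 134, Cl 349, Se 195, Bi 91.
So from highest to lowest: Cl > F > Se > Si > Bi.

Cl, F, Se, Si, Bi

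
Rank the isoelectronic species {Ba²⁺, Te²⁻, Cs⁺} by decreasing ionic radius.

Te²⁻, Cs⁺, Ba²⁺

All of these have 54 electrons, so size is governed by nuclear charge alone: the more protons, the stronger the pull on the same electron cloud, and the smaller the ion.
Nuclear charges: Ba²⁺ (Z=56), Cs⁺ (Z=55), Te²⁻ (Z=52).
Largest to smallest: Te²⁻ > Cs⁺ > Ba²⁺.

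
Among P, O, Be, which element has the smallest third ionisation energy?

P

After 2 electrons have been removed, what remains? P²⁺ still has 3 valence electrons; O²⁺ still has 4 valence electrons; Be²⁺ is the bare [He] core.
Core electrons are held far more tightly than valence electrons, so Be tops the IE_3 order.
Valence configurations: P²⁺ [Ne]3s²3p¹, O²⁺ [He]2s²2p².
Tabulated IE_3 (kJ/mol): P 2914, O 5300, Be 14849.
Overall IE_3 order: P < O < Be.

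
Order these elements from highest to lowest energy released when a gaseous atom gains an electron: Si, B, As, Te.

B is in period 2, group 13; Si is in period 3, group 14; As is in period 4, group 15; Te is in period 5, group 16.
EA tends to increase across a period and decrease down a group, though the pattern is less regular than for IE or radius.
These sit on a diagonal, where the across-period and down-group effects partly cancel.
As > B: period and group pull opposite ways; the across-period shift dominates (78 vs 27 kJ/mol).
Si > As: the two effects oppose for this pair; the down-group effect wins (134 vs 78 kJ/mol).
Te > Si: the two effects oppose for this pair; the across-period effect wins (190 vs 134 kJ/mol).
Tabulated electron affinity (kJ/mol): B 27, Si 134, As 78, Te 190.
So from highest to lowest: Te > Si > As > B.

Te > Si > As > B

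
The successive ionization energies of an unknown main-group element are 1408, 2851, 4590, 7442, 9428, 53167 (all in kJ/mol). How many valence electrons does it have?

5

Look for the largest jump between consecutive ionization energies: IE6/IE5 ≈ 5.6, far larger than any earlier ratio.
That jump marks the point where a core electron is being removed. So the atom has 5 valence electrons.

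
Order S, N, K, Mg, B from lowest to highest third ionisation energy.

S < B < K < N < Mg

The third ionization energy removes an electron from the +2 ion. For each element: S²⁺ still has 4 valence electrons; N²⁺ still has 3 valence electrons; K²⁺ is already 1 electron into the core; Mg²⁺ is the bare [Ne] core; B²⁺ still has 1 valence electron.
Usually core removal costs more than valence removal, but here the competition is close: a tightly held n=2 valence electron can cost more to remove than an n=3 core electron, so the actual values have to decide it.
Valence configurations: S²⁺ [Ne]3s²3p², N²⁺ [He]2s²2p¹, B²⁺ [He]2s¹.
Tabulated IE_3 (kJ/mol): S 3357, N 4578, K 4420, Mg 7733, B 3660.
Putting it together, IE_3: S < B < K < N < Mg.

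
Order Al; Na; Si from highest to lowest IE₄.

Al > Na > Si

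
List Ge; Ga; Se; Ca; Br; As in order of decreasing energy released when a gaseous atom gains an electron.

Br, Se, Ge, As, Ga, Ca

Ca is in period 4, group 2; Ga is in period 4, group 13; Ge is in period 4, group 14; As is in period 4, group 15; Se is in period 4, group 16; Br is in period 4, group 17.
EA tends to increase across a period and decrease down a group, though the pattern is less regular than for IE or radius.
All lie in period 4; the across-period trend (electron affinity increases left to right) applies, with the exception below.
Note the exception: Ge has a higher electron affinity than As, contrary to the simple trend — adding an electron to As's half-filled 4p³ is unfavourable, so Ge (4p²) has the more exothermic EA.
For reference (kJ/mol): Ca 2, Ga 29, Ge 119, As 78, Se 195, Br 325.
So from highest to lowest: Br > Se > Ge > As > Ga > Ca.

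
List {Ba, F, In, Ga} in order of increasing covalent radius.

Moving right in a period, electrons are added to the same shell under a stronger nuclear pull, so atoms get smaller; moving down, a new shell is opened and atoms get larger.
These span different periods and groups, so the two trends combine.
Ga > F: both effects reinforce here, so Ga is clearly the larger of the two.
In > Ga: they share group 13; the group trend gives In the larger value.
Ba > In: relative to In, both the across-period and down-group shifts push Ba's atomic radius up.
For reference (pm): F 64, Ga 124, In 142, Ba 196.
So from smallest to largest: F < Ga < In < Ba.

F < Ga < In < Ba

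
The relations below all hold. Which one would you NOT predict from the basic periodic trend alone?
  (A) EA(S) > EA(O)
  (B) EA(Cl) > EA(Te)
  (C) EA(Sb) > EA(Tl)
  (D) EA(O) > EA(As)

The general trend: electron affinity increases across a period and decreases down a group.
(A) S (period 3, group 16) vs O (period 2, group 16): the stated order contradicts the simple trend.
(B) Cl (period 3, group 17) vs Te (period 5, group 16): the stated order agrees with the simple trend.
(C) Sb (period 5, group 15) vs Tl (period 6, group 13): the stated order agrees with the simple trend.
(D) O (period 2, group 16) vs As (period 4, group 15): the stated order agrees with the simple trend.
The exception is (A): the compact 2p subshell of O repels the added electron more than S's larger 3p does.

(A)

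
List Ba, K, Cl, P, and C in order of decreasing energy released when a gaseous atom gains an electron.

C is in period 2, group 14; P is in period 3, group 15; Cl is in period 3, group 17; K is in period 4, group 1; Ba is in period 6, group 2.
EA tends to increase across a period and decrease down a group, though the pattern is less regular than for IE or radius.
These span different periods and groups, so the two trends combine.
K > Ba: the two effects oppose for this pair; the down-group effect wins (48 vs 14 kJ/mol).
P > K: both effects reinforce here, so P is clearly the higher of the two.
C > P: the two effects oppose for this pair; the down-group effect wins (122 vs 72 kJ/mol).
Cl > C: the two effects oppose for this pair; the across-period effect wins (349 vs 122 kJ/mol).
Tabulated electron affinity (kJ/mol): C 122, P 72, Cl 349, K 48, Ba 14.
So from highest to lowest: Cl > C > P > K > Ba.

Cl > C > P > K > Ba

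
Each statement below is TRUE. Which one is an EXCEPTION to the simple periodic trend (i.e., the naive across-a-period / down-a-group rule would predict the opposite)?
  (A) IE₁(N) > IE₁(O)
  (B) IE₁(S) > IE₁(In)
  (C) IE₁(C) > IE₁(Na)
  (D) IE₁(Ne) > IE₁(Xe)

(A)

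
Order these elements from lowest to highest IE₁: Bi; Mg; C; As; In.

IE₁ increases left→right with effective nuclear charge and decreases top→bottom as the valence shell moves farther out.
Here both period and group differ, so the two effects have to be weighed against each other.
Bi > In: the two effects oppose for this pair; the across-period effect wins (703 vs 558 kJ/mol).
Mg > Bi: period and group pull opposite ways; the down-group shift dominates (738 vs 703 kJ/mol).
As > Mg: the two effects oppose for this pair; the across-period effect wins (947 vs 738 kJ/mol).
C > As: the two effects oppose for this pair; the down-group effect wins (1086 vs 947 kJ/mol).
Tabulated first ionization energy (kJ/mol): C 1086, Mg 738, As 947, In 558, Bi 703.
So from lowest to highest: In < Bi < Mg < As < C.

In, Bi, Mg, As, C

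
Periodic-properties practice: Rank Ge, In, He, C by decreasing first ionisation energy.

IE₁ increases left→right with effective nuclear charge and decreases top→bottom as the valence shell moves farther out.
Neither a single period nor a single group — weigh both effects.
Ge > In: both effects reinforce here, so Ge is clearly the higher of the two.
C > Ge: they share group 14; the group trend gives C the larger value.
He > C: relative to C, both the across-period and down-group shifts push He's first ionization energy up.
Approximate values (kJ/mol): He 2372, C 1086, Ge 762, In 558.
So from highest to lowest: He > C > Ge > In.

He, C, Ge, In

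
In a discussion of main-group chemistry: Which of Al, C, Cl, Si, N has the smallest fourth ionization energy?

IE_4 is the cost of taking one more electron from the +3 cation: Al³⁺ is the bare [Ne] core; C³⁺ still has 1 valence electron; Cl³⁺ still has 4 valence electrons; Si³⁺ still has 1 valence electron; N³⁺ still has 2 valence electrons.
Pulling an electron out of a noble-gas core costs far more than removing a remaining valence electron, so Al sits at the high end of IE_4.
Valence configurations: C³⁺ [He]2s¹, Cl³⁺ [Ne]3s²3p², Si³⁺ [Ne]3s¹, N³⁺ [He]2s².
The numbers (kJ/mol): Al 11577, C 6223, Cl 5159, Si 4356, N 7475.
So the fourth ionization energies run Si < Cl < C < N < Al.

Si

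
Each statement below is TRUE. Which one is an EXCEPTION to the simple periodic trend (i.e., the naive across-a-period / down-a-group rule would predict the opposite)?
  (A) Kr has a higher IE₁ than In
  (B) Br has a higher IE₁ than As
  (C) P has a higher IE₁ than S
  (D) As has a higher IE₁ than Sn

(C)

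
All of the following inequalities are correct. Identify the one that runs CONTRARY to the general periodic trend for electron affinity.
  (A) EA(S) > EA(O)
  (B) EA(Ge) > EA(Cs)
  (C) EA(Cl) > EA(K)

The general trend: electron affinity increases across a period and decreases down a group.
(A) S (period 3, group 16) vs O (period 2, group 16): the stated order contradicts the simple trend.
(B) Ge (period 4, group 14) vs Cs (period 6, group 1): the stated order agrees with the simple trend.
(C) Cl (period 3, group 17) vs K (period 4, group 1): the stated order agrees with the simple trend.
The exception is (A): the compact 2p subshell of O repels the added electron more than S's larger 3p does.

(A)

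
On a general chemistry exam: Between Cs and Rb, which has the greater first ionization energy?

Across a period the outer electron is held more tightly (higher IE₁); down a group it sits in a higher shell, more shielded, and comes off more easily.
All are in group 1, so first ionization energy increases up the group.
So Rb has the greater first ionization energy (Rb > Cs).

Rb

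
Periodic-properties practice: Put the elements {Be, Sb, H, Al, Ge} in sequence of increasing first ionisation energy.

Al < Ge < Sb < Be < H

H is in period 1, group 1; Be is in period 2, group 2; Al is in period 3, group 13; Ge is in period 4, group 14; Sb is in period 5, group 15.
Removing the outermost electron gets harder across a period and easier down a group.
A diagonal step moves right (one effect) and down (the opposite effect) at once.
Ge > Al: period and group pull opposite ways; the across-period shift dominates (762 vs 578 kJ/mol).
Sb > Ge: the two effects oppose for this pair; the across-period effect wins (831 vs 762 kJ/mol).
Be > Sb: the two effects oppose for this pair; the down-group effect wins (900 vs 831 kJ/mol).
H > Be: the two effects oppose for this pair; the down-group effect wins (1312 vs 900 kJ/mol).
For reference (kJ/mol): H 1312, Be 900, Al 578, Ge 762, Sb 831.
So from lowest to highest: Al < Ge < Sb < Be < H.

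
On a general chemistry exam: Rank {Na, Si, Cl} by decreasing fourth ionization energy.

Na > Cl > Si

Consider each +3 ion: Na³⁺ is already 2 electrons into the core; Si³⁺ still has 1 valence electron; Cl³⁺ still has 4 valence electrons.
Pulling an electron out of a noble-gas core costs far more than removing a remaining valence electron, so Na sits at the high end of IE_4.
Valence configurations: Si³⁺ [Ne]3s¹, Cl³⁺ [Ne]3s²3p².
Approximate IE_4 values (kJ/mol): Na 9543, Si 4356, Cl 5159.
Overall IE_4 order: Si < Cl < Na.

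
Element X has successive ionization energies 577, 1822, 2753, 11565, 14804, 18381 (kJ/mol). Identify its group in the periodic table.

Group 13

Look for the largest jump between consecutive ionization energies: IE4/IE3 ≈ 4.2, far larger than any earlier ratio.
That jump marks the point where a core electron is being removed. So the atom has 3 valence electrons.
A main-group element with 3 valence electrons is in group 13.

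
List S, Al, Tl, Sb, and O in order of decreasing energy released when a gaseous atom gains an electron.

O is in period 2, group 16; Al is in period 3, group 13; S is in period 3, group 16; Sb is in period 5, group 15; Tl is in period 6, group 13.
Adding an electron releases more energy for atoms nearer the top right (short of the noble gases).
These span different periods and groups, so the two trends combine.
Al > Tl: they share group 13; the group trend gives Al the larger value.
Sb > Al: period and group pull opposite ways; the across-period shift dominates (103 vs 42 kJ/mol).
O > Sb: both effects reinforce here, so O is clearly the higher of the two.
S > O: this pair runs against the simple trend — see the exception note.
Note the exception: S has a higher electron affinity than O, contrary to the simple trend — the compact 2p subshell of O repels the added electron more than S's larger 3p does.
Tabulated electron affinity (kJ/mol): O 141, Al 42, S 200, Sb 103, Tl 19.
So from highest to lowest: S > O > Sb > Al > Tl.

S, O, Sb, Al, Tl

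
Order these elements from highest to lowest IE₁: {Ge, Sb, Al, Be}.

Be > Sb > Ge > Al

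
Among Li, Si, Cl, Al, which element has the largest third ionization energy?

After 2 electrons have been removed, what remains? Li²⁺ is already 1 electron into the core; Si²⁺ still has 2 valence electrons; Cl²⁺ still has 5 valence electrons; Al²⁺ still has 1 valence electron.
Core electrons are held far more tightly than valence electrons, so Li tops the IE_3 order.
Valence configurations: Si²⁺ [Ne]3s², Cl²⁺ [Ne]3s²3p³, Al²⁺ [Ne]3s¹.
Tabulated IE_3 (kJ/mol): Li 11815, Si 3232, Cl 3822, Al 2745.
Hence IE_3: Al < Si < Cl < Li.

Li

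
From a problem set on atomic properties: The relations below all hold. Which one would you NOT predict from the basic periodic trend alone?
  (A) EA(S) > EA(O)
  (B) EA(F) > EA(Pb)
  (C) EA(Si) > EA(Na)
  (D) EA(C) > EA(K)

The general trend: electron affinity increases across a period and decreases down a group.
(A) S (period 3, group 16) vs O (period 2, group 16): the stated order contradicts the simple trend.
(B) F (period 2, group 17) vs Pb (period 6, group 14): the stated order agrees with the simple trend.
(C) Si (period 3, group 14) vs Na (period 3, group 1): the stated order agrees with the simple trend.
(D) C (period 2, group 14) vs K (period 4, group 1): the stated order agrees with the simple trend.
The exception is (A): the compact 2p subshell of O repels the added electron more than S's larger 3p does.

(A)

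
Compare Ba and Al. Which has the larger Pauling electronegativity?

Al is in period 3, group 13; Ba is in period 6, group 2.
Atoms toward the upper right of the periodic table pull bonding electrons most strongly.
These span different periods and groups, so the two trends combine.
Al > Ba: relative to Ba, both the across-period and down-group shifts push Al's electronegativity up.
Tabulated electronegativity (Pauling): Al 1.61, Ba 0.89.
So Al has the larger Pauling electronegativity (Al > Ba).

Al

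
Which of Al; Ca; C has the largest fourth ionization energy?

IE_4 is the cost of taking one more electron from the +3 cation: Al³⁺ is the bare [Ne] core; Ca³⁺ is already 1 electron into the core; C³⁺ still has 1 valence electron.
Core electrons are held far more tightly than valence electrons, so Ca and Al top the IE_4 order.
Approximate IE_4 values (kJ/mol): Al 11577, Ca 6491, C 6223.
Hence IE_4: C < Ca < Al.

Al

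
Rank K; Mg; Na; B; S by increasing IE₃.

The third ionization energy removes an electron from the +2 ion. For each element: K²⁺ is already 1 electron into the core; Mg²⁺ is the bare [Ne] core; Na²⁺ is already 1 electron into the core; B²⁺ still has 1 valence electron; S²⁺ still has 4 valence electrons.
Pulling an electron out of a noble-gas core costs far more than removing a remaining valence electron, so K, Na and Mg sit at the high end of IE_3.
Valence configurations: B²⁺ [He]2s¹, S²⁺ [Ne]3s²3p².
Tabulated IE_3 (kJ/mol): K 4420, Mg 7733, Na 6910, B 3660, S 3357.
Putting it together, IE_3: S < B < K < Na < Mg.

S, B, K, Na, Mg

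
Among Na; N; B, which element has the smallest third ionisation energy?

B

After 2 electrons have been removed, what remains? Na²⁺ is already 1 electron into the core; N²⁺ still has 3 valence electrons; B²⁺ still has 1 valence electron.
Pulling an electron out of a noble-gas core costs far more than removing a remaining valence electron, so Na sits at the high end of IE_3.
Valence configurations: N²⁺ [He]2s²2p¹, B²⁺ [He]2s¹.
The numbers (kJ/mol): Na 6910, N 4578, B 3660.
So the third ionization energies run B < N < Na.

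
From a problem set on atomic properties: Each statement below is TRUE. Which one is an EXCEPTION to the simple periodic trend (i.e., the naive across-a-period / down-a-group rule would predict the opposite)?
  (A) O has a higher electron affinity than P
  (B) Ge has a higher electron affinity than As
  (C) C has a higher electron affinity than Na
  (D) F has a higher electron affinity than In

The general trend: electron affinity increases across a period and decreases down a group.
(A) O (period 2, group 16) vs P (period 3, group 15): the stated order agrees with the simple trend.
(B) Ge (period 4, group 14) vs As (period 4, group 15): the stated order contradicts the simple trend.
(C) C (period 2, group 14) vs Na (period 3, group 1): the stated order agrees with the simple trend.
(D) F (period 2, group 17) vs In (period 5, group 13): the stated order agrees with the simple trend.
The exception is (B): adding an electron to As's half-filled 4p³ is unfavourable, so Ge (4p²) has the more exothermic EA.

(B)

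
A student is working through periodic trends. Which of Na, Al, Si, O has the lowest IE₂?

Si

The second ionization energy removes an electron from the +1 ion. For each element: Na⁺ is the bare [Ne] core; Al⁺ still has 2 valence electrons; Si⁺ still has 3 valence electrons; O⁺ still has 5 valence electrons.
Core electrons are held far more tightly than valence electrons, so Na tops the IE_2 order.
Valence configurations: Al⁺ [Ne]3s², Si⁺ [Ne]3s²3p¹, O⁺ [He]2s²2p³.
Si⁺ loses a lone 3p electron whereas Al⁺ must break into a filled 3s² pair, so IE_2(Al) > IE_2(Si) even though Si has the higher nuclear charge.
Tabulated IE_2 (kJ/mol): Na 4562, Al 1817, Si 1577, O 3388.
So the second ionization energies run Si < Al < O < Na.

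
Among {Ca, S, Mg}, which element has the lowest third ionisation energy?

S

Consider each +2 ion: Ca²⁺ is the bare [Ar] core; S²⁺ still has 4 valence electrons; Mg²⁺ is the bare [Ne] core.
Pulling an electron out of a noble-gas core costs far more than removing a remaining valence electron, so Ca and Mg sit at the high end of IE_3.
Approximate IE_3 values (kJ/mol): Ca 4912, S 3357, Mg 7733.
So the third ionization energies run S < Ca < Mg.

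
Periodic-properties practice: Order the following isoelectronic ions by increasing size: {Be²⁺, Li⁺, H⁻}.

Be²⁺ < Li⁺ < H⁻

All of these have 2 electrons, so size is governed by nuclear charge alone: the more protons, the stronger the pull on the same electron cloud, and the smaller the ion.
Nuclear charges: Be²⁺ (Z=4), Li⁺ (Z=3), H⁻ (Z=1).
Smallest to largest: Be²⁺ < Li⁺ < H⁻.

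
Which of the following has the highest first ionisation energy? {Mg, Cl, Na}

Na is in period 3, group 1; Mg is in period 3, group 2; Cl is in period 3, group 17.
Across a period the outer electron is held more tightly (higher IE₁); down a group it sits in a higher shell, more shielded, and comes off more easily.
All lie in period 3, so first ionization energy increases left to right.
The highest first ionisation energy among these belongs to Cl.

Cl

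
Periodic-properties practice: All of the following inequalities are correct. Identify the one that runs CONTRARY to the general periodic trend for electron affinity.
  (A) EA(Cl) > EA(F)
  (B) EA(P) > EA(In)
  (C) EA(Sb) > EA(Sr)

(A)

The general trend: electron affinity increases across a period and decreases down a group.
(A) Cl (period 3, group 17) vs F (period 2, group 17): the stated order contradicts the simple trend.
(B) P (period 3, group 15) vs In (period 5, group 13): the stated order agrees with the simple trend.
(C) Sb (period 5, group 15) vs Sr (period 5, group 2): the stated order agrees with the simple trend.
The exception is (A): F's small 2p subshell makes the incoming electron feel strong e⁻–e⁻ repulsion, so Cl actually releases more energy on gaining an electron.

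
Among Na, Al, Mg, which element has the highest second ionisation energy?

Na

The second ionization energy removes an electron from the +1 ion. For each element: Na⁺ is the bare [Ne] core; Al⁺ still has 2 valence electrons; Mg⁺ still has 1 valence electron.
Pulling an electron out of a noble-gas core costs far more than removing a remaining valence electron, so Na sits at the high end of IE_2.
Valence configurations: Al⁺ [Ne]3s², Mg⁺ [Ne]3s¹.
Tabulated IE_2 (kJ/mol): Na 4562, Al 1817, Mg 1451.
Overall IE_2 order: Mg < Al < Na.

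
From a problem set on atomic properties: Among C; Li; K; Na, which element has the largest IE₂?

Li

IE_2 is the cost of taking one more electron from the +1 cation: C⁺ still has 3 valence electrons; Li⁺ is the bare [He] core; K⁺ is the bare [Ar] core; Na⁺ is the bare [Ne] core.
Pulling an electron out of a noble-gas core costs far more than removing a remaining valence electron, so K, Na and Li sit at the high end of IE_2.
Tabulated IE_2 (kJ/mol): C 2353, Li 7298, K 3052, Na 4562.
Overall IE_2 order: C < K < Na < Li.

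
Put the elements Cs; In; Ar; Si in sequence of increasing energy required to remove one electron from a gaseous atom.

Cs < In < Si < Ar

First ionization energy rises across a period (greater Z_eff holds electrons more tightly) and falls down a group (valence electrons are farther from the nucleus).
Here both period and group differ, so the two effects have to be weighed against each other.
In > Cs: both effects reinforce here, so In is clearly the higher of the two.
Si > In: relative to In, both the across-period and down-group shifts push Si's first ionization energy up.
Ar > Si: both are in period 3; the period trend gives Ar the larger value.
Approximate values (kJ/mol): Si 786, Ar 1521, In 558, Cs 376.
So from lowest to highest: Cs < In < Si < Ar.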